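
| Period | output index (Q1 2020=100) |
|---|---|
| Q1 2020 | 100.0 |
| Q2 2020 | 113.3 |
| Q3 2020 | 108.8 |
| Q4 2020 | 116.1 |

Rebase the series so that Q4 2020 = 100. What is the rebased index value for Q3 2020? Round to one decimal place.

93.7

Rebased(Q3 2020) = 108.8 / 116.1 × 100 = 93.7123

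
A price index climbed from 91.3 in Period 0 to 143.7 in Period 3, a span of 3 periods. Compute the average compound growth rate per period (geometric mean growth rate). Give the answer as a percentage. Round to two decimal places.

Growth factor = (143.7/91.3)^(1/3) = (1.573932)^(1/3) = 1.163220
Growth rate = 1.163220 − 1 = 0.163220 = 16.3220%

16.32%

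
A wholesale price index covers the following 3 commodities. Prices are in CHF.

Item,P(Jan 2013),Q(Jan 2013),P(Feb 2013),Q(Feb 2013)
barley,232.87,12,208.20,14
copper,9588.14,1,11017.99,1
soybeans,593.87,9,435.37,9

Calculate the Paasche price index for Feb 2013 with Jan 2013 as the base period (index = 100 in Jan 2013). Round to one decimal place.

98.1

Paasche price index uses current-period quantities as weights.
ΣP(Feb 2013)·Q(Feb 2013) = 208.20×14 + 11017.99×1 + 435.37×9 = 2914.8 + 11017.99 + 3918.33 = 17851.12
ΣP(Jan 2013)·Q(Feb 2013) = 232.87×14 + 9588.14×1 + 593.87×9 = 3260.18 + 9588.14 + 5344.83 = 18193.15
Index = 17851.12 / 18193.15 × 100 = 98.1200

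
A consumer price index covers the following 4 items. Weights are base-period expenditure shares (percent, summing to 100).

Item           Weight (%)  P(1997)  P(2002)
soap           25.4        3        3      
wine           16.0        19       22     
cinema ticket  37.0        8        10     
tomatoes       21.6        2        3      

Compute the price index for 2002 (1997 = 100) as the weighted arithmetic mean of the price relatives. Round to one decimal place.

122.6

soap: 25.4 × (3/3) = 25.4 × 1.000000 = 25.4000
wine: 16.0 × (22/19) = 16.0 × 1.157895 = 18.5263
cinema ticket: 37.0 × (10/8) = 37.0 × 1.250000 = 46.2500
tomatoes: 21.6 × (3/2) = 21.6 × 1.500000 = 32.4000
Index = Σ wᵢ·(p₁ᵢ/p₀ᵢ) = 25.4000 + 18.5263 + 46.2500 + 32.4000 = 122.5763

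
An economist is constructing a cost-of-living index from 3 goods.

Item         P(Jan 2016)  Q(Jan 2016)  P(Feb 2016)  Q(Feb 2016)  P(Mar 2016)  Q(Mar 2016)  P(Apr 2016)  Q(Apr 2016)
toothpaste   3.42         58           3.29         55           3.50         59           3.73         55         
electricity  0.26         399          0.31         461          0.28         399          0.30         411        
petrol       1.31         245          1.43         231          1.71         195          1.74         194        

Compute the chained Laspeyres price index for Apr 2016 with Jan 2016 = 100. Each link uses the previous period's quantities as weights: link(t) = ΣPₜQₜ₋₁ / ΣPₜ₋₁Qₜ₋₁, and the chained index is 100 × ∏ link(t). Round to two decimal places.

Link Jan 2016→Feb 2016:
ΣP(Feb 2016)Q(Jan 2016) = 3.29×58 + 0.31×399 + 1.43×245 = 190.82 + 123.69 + 350.35 = 664.86
ΣP(Jan 2016)Q(Jan 2016) = 3.42×58 + 0.26×399 + 1.31×245 = 198.36 + 103.74 + 320.95 = 623.05
link = 664.86/623.05 = 1.067105
Link Feb 2016→Mar 2016:
ΣP(Mar 2016)Q(Feb 2016) = 3.50×55 + 0.28×461 + 1.71×231 = 192.5 + 129.08 + 395.01 = 716.59
ΣP(Feb 2016)Q(Feb 2016) = 3.29×55 + 0.31×461 + 1.43×231 = 180.95 + 142.91 + 330.33 = 654.19
link = 716.59/654.19 = 1.095385
Link Mar 2016→Apr 2016:
ΣP(Apr 2016)Q(Mar 2016) = 3.73×59 + 0.30×399 + 1.74×195 = 220.07 + 119.7 + 339.3 = 679.07
ΣP(Mar 2016)Q(Mar 2016) = 3.50×59 + 0.28×399 + 1.71×195 = 206.5 + 111.72 + 333.45 = 651.67
link = 679.07/651.67 = 1.042046
Chained index = 100 × 1.067105 × 1.095385 × 1.042046 = 121.8038

121.80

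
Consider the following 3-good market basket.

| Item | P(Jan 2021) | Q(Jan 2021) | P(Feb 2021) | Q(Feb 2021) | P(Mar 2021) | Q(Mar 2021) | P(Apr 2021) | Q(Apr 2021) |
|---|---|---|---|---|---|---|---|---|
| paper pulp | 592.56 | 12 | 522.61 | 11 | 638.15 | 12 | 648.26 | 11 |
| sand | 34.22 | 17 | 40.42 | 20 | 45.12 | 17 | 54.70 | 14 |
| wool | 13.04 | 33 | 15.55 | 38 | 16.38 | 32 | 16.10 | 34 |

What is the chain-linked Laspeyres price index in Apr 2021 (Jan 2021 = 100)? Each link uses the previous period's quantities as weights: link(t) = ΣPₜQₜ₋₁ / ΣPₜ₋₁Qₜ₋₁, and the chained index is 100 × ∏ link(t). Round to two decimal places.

Link Jan 2021→Feb 2021:
ΣP(Feb 2021)Q(Jan 2021) = 522.61×12 + 40.42×17 + 15.55×33 = 6271.32 + 687.14 + 513.15 = 7471.61
ΣP(Jan 2021)Q(Jan 2021) = 592.56×12 + 34.22×17 + 13.04×33 = 7110.72 + 581.74 + 430.32 = 8122.78
link = 7471.61/8122.78 = 0.919834
Link Feb 2021→Mar 2021:
ΣP(Mar 2021)Q(Feb 2021) = 638.15×11 + 45.12×20 + 16.38×38 = 7019.65 + 902.4 + 622.44 = 8544.49
ΣP(Feb 2021)Q(Feb 2021) = 522.61×11 + 40.42×20 + 15.55×38 = 5748.71 + 808.4 + 590.9 = 7148.01
link = 8544.49/7148.01 = 1.195366
Link Mar 2021→Apr 2021:
ΣP(Apr 2021)Q(Mar 2021) = 648.26×12 + 54.70×17 + 16.10×32 = 7779.12 + 929.9 + 515.2 = 9224.22
ΣP(Mar 2021)Q(Mar 2021) = 638.15×12 + 45.12×17 + 16.38×32 = 7657.8 + 767.04 + 524.16 = 8949
link = 9224.22/8949 = 1.030754
Chained index = 100 × 0.919834 × 1.195366 × 1.030754 = 113.3354

113.34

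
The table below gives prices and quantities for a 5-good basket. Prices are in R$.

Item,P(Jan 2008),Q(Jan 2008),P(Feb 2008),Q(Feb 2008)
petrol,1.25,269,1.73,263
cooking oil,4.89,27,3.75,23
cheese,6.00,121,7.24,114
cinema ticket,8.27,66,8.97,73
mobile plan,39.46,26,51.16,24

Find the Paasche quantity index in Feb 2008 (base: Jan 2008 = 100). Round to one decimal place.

Paasche quantity index uses current-period prices as weights.
ΣP(Feb 2008)·Q(Feb 2008) = 1.73×263 + 3.75×23 + 7.24×114 + 8.97×73 + 51.16×24 = 454.99 + 86.25 + 825.36 + 654.81 + 1227.84 = 3249.25
ΣP(Feb 2008)·Q(Jan 2008) = 1.73×269 + 3.75×27 + 7.24×121 + 8.97×66 + 51.16×26 = 465.37 + 101.25 + 876.04 + 592.02 + 1330.16 = 3364.84
Index = 3249.25 / 3364.84 × 100 = 96.5648

96.6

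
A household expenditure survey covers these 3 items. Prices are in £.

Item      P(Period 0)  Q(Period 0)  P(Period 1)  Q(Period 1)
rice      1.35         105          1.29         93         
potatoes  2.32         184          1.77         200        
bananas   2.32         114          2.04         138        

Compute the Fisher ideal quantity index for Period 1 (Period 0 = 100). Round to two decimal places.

109.05

Laspeyres component (base-period weights):
ΣP(Period 0)Q(Period 1) = 1.35×93 + 2.32×200 + 2.32×138 = 125.55 + 464 + 320.16 = 909.71
ΣP(Period 0)Q(Period 0) = 1.35×105 + 2.32×184 + 2.32×114 = 141.75 + 426.88 + 264.48 = 833.11
L = 909.71 / 833.11 × 100 = 109.1945
Paasche component (current-period weights):
ΣP(Period 1)Q(Period 1) = 1.29×93 + 1.77×200 + 2.04×138 = 119.97 + 354 + 281.52 = 755.49
ΣP(Period 1)Q(Period 0) = 1.29×105 + 1.77×184 + 2.04×114 = 135.45 + 325.68 + 232.56 = 693.69
P = 755.49 / 693.69 × 100 = 108.9089
Fisher = √(L × P) = √(109.1945 × 108.9089) = 109.0516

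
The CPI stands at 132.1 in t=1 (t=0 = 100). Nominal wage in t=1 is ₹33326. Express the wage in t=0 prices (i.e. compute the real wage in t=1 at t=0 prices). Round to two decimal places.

Real = Nominal ÷ (Index/100) = 33326 ÷ (132.1/100)
     = 33326 ÷ 1.321 = 25227.8577

25227.86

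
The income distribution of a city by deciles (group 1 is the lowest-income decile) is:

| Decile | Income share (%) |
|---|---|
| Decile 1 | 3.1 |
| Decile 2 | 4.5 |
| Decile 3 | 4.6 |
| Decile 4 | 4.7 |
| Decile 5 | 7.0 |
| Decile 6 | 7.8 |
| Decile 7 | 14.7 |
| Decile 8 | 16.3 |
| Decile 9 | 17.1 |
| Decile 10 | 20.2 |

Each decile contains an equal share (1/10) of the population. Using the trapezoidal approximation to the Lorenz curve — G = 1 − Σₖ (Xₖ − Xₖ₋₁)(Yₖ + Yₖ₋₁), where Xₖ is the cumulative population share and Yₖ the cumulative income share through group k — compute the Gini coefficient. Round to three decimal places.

0.331

Cumulative income shares Yₖ: 0.0310, 0.0760, 0.1220, 0.1690, 0.2390, 0.3170, 0.4640, 0.6270, 0.7980, 1.0000
Σ (Xₖ−Xₖ₋₁)(Yₖ+Yₖ₋₁) = (1/10)(0.0310+0.0000) + (1/10)(0.0760+0.0310) + (1/10)(0.1220+0.0760) + (1/10)(0.1690+0.1220) + (1/10)(0.2390+0.1690) + (1/10)(0.3170+0.2390) + (1/10)(0.4640+0.3170) + (1/10)(0.6270+0.4640) + (1/10)(0.7980+0.6270) + (1/10)(1.0000+0.7980)
  = 0.0031 + 0.0107 + 0.0198 + 0.0291 + 0.0408 + 0.0556 + 0.0781 + 0.1091 + 0.1425 + 0.1798 = 0.6686
G = 1 − 0.6686 = 0.3314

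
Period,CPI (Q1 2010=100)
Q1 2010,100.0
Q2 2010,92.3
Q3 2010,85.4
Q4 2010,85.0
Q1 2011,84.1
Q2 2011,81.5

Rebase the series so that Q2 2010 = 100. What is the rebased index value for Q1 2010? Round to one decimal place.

108.3

Rebased(Q1 2010) = 100.0 / 92.3 × 100 = 108.3424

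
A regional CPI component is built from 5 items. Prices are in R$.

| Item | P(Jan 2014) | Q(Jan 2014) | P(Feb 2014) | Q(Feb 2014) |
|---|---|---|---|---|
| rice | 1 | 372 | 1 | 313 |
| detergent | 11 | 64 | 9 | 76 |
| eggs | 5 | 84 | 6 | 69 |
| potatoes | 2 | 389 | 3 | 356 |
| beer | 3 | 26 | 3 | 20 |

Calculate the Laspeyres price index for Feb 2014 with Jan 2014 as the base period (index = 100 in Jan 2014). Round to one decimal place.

114.7

Laspeyres price index uses base-period quantities as weights.
ΣP(Feb 2014)·Q(Jan 2014) = 1×372 + 9×64 + 6×84 + 3×389 + 3×26 = 372 + 576 + 504 + 1167 + 78 = 2697
ΣP(Jan 2014)·Q(Jan 2014) = 1×372 + 11×64 + 5×84 + 2×389 + 3×26 = 372 + 704 + 420 + 778 + 78 = 2352
Index = 2697 / 2352 × 100 = 114.6684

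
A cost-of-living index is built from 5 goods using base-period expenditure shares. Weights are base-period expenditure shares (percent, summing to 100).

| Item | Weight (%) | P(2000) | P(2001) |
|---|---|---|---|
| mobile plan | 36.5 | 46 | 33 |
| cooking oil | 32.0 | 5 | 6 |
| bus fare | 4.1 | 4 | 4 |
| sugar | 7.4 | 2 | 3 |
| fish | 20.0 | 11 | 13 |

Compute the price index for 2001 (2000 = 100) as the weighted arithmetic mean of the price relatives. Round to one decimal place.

103.4

mobile plan: 36.5 × (33/46) = 36.5 × 0.717391 = 26.1848
cooking oil: 32.0 × (6/5) = 32.0 × 1.200000 = 38.4000
bus fare: 4.1 × (4/4) = 4.1 × 1.000000 = 4.1000
sugar: 7.4 × (3/2) = 7.4 × 1.500000 = 11.1000
fish: 20.0 × (13/11) = 20.0 × 1.181818 = 23.6364
Index = Σ wᵢ·(p₁ᵢ/p₀ᵢ) = 26.1848 + 38.4000 + 4.1000 + 11.1000 + 23.6364 = 103.4211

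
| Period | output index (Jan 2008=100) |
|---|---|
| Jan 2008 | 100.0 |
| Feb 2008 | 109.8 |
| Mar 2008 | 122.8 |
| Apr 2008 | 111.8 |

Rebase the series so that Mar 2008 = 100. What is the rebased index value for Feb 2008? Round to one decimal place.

Rebased(Feb 2008) = 109.8 / 122.8 × 100 = 89.4137

89.4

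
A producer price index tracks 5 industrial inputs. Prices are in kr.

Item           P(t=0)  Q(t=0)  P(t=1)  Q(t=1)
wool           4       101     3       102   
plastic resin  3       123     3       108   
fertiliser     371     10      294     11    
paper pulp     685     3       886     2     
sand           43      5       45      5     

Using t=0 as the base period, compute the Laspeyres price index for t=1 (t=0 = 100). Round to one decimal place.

96.2

Laspeyres price index uses base-period quantities as weights.
ΣP(t=1)·Q(t=0) = 3×101 + 3×123 + 294×10 + 886×3 + 45×5 = 303 + 369 + 2940 + 2658 + 225 = 6495
ΣP(t=0)·Q(t=0) = 4×101 + 3×123 + 371×10 + 685×3 + 43×5 = 404 + 369 + 3710 + 2055 + 215 = 6753
Index = 6495 / 6753 × 100 = 96.1795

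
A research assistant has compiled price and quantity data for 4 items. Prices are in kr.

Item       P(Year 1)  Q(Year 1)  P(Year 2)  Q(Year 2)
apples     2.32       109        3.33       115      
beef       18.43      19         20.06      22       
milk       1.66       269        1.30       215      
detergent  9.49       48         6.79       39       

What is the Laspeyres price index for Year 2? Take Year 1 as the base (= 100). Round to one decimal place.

Laspeyres price index uses base-period quantities as weights.
ΣP(Year 2)·Q(Year 1) = 3.33×109 + 20.06×19 + 1.30×269 + 6.79×48 = 362.97 + 381.14 + 349.7 + 325.92 = 1419.73
ΣP(Year 1)·Q(Year 1) = 2.32×109 + 18.43×19 + 1.66×269 + 9.49×48 = 252.88 + 350.17 + 446.54 + 455.52 = 1505.11
Index = 1419.73 / 1505.11 × 100 = 94.3273

94.3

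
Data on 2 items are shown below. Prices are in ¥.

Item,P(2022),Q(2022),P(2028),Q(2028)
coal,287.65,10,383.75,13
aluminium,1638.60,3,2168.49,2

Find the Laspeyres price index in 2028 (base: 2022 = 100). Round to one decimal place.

132.7

Laspeyres price index uses base-period quantities as weights.
ΣP(2028)·Q(2022) = 383.75×10 + 2168.49×3 = 3837.5 + 6505.47 = 10342.97
ΣP(2022)·Q(2022) = 287.65×10 + 1638.60×3 = 2876.5 + 4915.8 = 7792.3
Index = 10342.97 / 7792.3 × 100 = 132.7332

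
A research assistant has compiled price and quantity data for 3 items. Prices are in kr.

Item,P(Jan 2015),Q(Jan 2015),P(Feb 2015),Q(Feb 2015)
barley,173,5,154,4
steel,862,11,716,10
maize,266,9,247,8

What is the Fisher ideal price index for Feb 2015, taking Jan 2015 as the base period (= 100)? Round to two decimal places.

85.28

Laspeyres component (base-period weights):
ΣP(Feb 2015)Q(Jan 2015) = 154×5 + 716×11 + 247×9 = 770 + 7876 + 2223 = 10869
ΣP(Jan 2015)Q(Jan 2015) = 173×5 + 862×11 + 266×9 = 865 + 9482 + 2394 = 12741
L = 10869 / 12741 × 100 = 85.3073
Paasche component (current-period weights):
ΣP(Feb 2015)Q(Feb 2015) = 154×4 + 716×10 + 247×8 = 616 + 7160 + 1976 = 9752
ΣP(Jan 2015)Q(Feb 2015) = 173×4 + 862×10 + 266×8 = 692 + 8620 + 2128 = 11440
P = 9752 / 11440 × 100 = 85.2448
Fisher = √(L × P) = √(85.3073 × 85.2448) = 85.2760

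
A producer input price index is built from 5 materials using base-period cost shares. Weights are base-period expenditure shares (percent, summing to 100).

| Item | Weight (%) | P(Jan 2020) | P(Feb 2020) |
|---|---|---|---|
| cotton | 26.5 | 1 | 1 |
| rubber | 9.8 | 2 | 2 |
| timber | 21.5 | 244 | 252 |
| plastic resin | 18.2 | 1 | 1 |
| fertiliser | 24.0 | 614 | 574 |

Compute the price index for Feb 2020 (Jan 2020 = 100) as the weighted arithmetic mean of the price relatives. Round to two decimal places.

99.14

cotton: 26.5 × (1/1) = 26.5 × 1.000000 = 26.5000
rubber: 9.8 × (2/2) = 9.8 × 1.000000 = 9.8000
timber: 21.5 × (252/244) = 21.5 × 1.032787 = 22.2049
plastic resin: 18.2 × (1/1) = 18.2 × 1.000000 = 18.2000
fertiliser: 24.0 × (574/614) = 24.0 × 0.934853 = 22.4365
Index = Σ wᵢ·(p₁ᵢ/p₀ᵢ) = 26.5000 + 9.8000 + 22.2049 + 18.2000 + 22.4365 = 99.1414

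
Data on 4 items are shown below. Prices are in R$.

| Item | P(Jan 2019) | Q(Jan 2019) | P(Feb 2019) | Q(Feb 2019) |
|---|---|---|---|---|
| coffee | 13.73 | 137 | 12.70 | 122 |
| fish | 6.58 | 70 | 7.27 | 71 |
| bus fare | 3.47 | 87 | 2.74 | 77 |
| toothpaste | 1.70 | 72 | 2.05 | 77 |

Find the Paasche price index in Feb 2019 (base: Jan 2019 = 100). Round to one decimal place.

Paasche price index uses current-period quantities as weights.
ΣP(Feb 2019)·Q(Feb 2019) = 12.70×122 + 7.27×71 + 2.74×77 + 2.05×77 = 1549.4 + 516.17 + 210.98 + 157.85 = 2434.4
ΣP(Jan 2019)·Q(Feb 2019) = 13.73×122 + 6.58×71 + 3.47×77 + 1.70×77 = 1675.06 + 467.18 + 267.19 + 130.9 = 2540.33
Index = 2434.4 / 2540.33 × 100 = 95.8301

95.8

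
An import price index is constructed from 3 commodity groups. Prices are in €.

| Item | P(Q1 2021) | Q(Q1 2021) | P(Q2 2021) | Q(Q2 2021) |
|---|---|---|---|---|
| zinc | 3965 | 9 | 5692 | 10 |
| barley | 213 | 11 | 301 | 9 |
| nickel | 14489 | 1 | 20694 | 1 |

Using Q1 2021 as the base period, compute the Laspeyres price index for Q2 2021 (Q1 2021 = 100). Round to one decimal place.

143.3

Laspeyres price index uses base-period quantities as weights.
ΣP(Q2 2021)·Q(Q1 2021) = 5692×9 + 301×11 + 20694×1 = 51228 + 3311 + 20694 = 75233
ΣP(Q1 2021)·Q(Q1 2021) = 3965×9 + 213×11 + 14489×1 = 35685 + 2343 + 14489 = 52517
Index = 75233 / 52517 × 100 = 143.2546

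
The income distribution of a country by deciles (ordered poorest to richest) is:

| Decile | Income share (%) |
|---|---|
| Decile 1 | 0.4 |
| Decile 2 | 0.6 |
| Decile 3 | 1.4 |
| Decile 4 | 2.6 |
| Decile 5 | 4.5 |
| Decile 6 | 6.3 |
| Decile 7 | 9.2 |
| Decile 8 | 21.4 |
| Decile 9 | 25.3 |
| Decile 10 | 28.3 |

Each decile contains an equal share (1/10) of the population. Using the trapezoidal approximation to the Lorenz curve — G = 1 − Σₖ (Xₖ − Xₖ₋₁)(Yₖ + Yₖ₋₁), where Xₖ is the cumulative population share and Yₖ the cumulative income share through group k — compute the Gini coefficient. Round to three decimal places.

0.546

Cumulative income shares Yₖ: 0.0040, 0.0100, 0.0240, 0.0500, 0.0950, 0.1580, 0.2500, 0.4640, 0.7170, 1.0000
Σ (Xₖ−Xₖ₋₁)(Yₖ+Yₖ₋₁) = (1/10)(0.0040+0.0000) + (1/10)(0.0100+0.0040) + (1/10)(0.0240+0.0100) + (1/10)(0.0500+0.0240) + (1/10)(0.0950+0.0500) + (1/10)(0.1580+0.0950) + (1/10)(0.2500+0.1580) + (1/10)(0.4640+0.2500) + (1/10)(0.7170+0.4640) + (1/10)(1.0000+0.7170)
  = 0.0004 + 0.0014 + 0.0034 + 0.0074 + 0.0145 + 0.0253 + 0.0408 + 0.0714 + 0.1181 + 0.1717 = 0.4544
G = 1 − 0.4544 = 0.5456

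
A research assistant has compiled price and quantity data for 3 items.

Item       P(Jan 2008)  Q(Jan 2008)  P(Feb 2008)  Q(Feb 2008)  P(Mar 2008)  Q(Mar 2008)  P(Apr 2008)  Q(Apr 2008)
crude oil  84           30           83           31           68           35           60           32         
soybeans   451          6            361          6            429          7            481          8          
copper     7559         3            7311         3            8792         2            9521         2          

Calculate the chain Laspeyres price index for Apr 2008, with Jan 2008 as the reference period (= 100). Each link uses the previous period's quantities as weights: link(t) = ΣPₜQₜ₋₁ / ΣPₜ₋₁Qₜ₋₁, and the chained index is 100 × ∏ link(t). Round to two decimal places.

118.41

Link Jan 2008→Feb 2008:
ΣP(Feb 2008)Q(Jan 2008) = 83×30 + 361×6 + 7311×3 = 2490 + 2166 + 21933 = 26589
ΣP(Jan 2008)Q(Jan 2008) = 84×30 + 451×6 + 7559×3 = 2520 + 2706 + 22677 = 27903
link = 26589/27903 = 0.952908
Link Feb 2008→Mar 2008:
ΣP(Mar 2008)Q(Feb 2008) = 68×31 + 429×6 + 8792×3 = 2108 + 2574 + 26376 = 31058
ΣP(Feb 2008)Q(Feb 2008) = 83×31 + 361×6 + 7311×3 = 2573 + 2166 + 21933 = 26672
link = 31058/26672 = 1.164442
Link Mar 2008→Apr 2008:
ΣP(Apr 2008)Q(Mar 2008) = 60×35 + 481×7 + 9521×2 = 2100 + 3367 + 19042 = 24509
ΣP(Mar 2008)Q(Mar 2008) = 68×35 + 429×7 + 8792×2 = 2380 + 3003 + 17584 = 22967
link = 24509/22967 = 1.067140
Chained index = 100 × 0.952908 × 1.164442 × 1.067140 = 118.4105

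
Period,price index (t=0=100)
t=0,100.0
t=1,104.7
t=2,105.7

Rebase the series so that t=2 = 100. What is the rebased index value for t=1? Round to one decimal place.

99.1

Rebased(t=1) = 104.7 / 105.7 × 100 = 99.0539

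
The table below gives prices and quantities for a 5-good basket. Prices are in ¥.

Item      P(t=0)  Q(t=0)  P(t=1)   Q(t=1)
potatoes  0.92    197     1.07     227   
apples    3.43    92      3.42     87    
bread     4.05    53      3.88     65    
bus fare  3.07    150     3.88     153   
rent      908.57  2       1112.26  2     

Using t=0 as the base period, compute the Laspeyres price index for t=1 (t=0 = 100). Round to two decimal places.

Laspeyres price index uses base-period quantities as weights.
ΣP(t=1)·Q(t=0) = 1.07×197 + 3.42×92 + 3.88×53 + 3.88×150 + 1112.26×2 = 210.79 + 314.64 + 205.64 + 582 + 2224.52 = 3537.59
ΣP(t=0)·Q(t=0) = 0.92×197 + 3.43×92 + 4.05×53 + 3.07×150 + 908.57×2 = 181.24 + 315.56 + 214.65 + 460.5 + 1817.14 = 2989.09
Index = 3537.59 / 2989.09 × 100 = 118.3501

118.35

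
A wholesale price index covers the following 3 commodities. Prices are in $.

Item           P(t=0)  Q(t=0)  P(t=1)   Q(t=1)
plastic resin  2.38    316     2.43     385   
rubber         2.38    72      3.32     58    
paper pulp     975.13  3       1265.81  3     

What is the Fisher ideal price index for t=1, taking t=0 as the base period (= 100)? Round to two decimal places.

124.29

Laspeyres component (base-period weights):
ΣP(t=1)Q(t=0) = 2.43×316 + 3.32×72 + 1265.81×3 = 767.88 + 239.04 + 3797.43 = 4804.35
ΣP(t=0)Q(t=0) = 2.38×316 + 2.38×72 + 975.13×3 = 752.08 + 171.36 + 2925.39 = 3848.83
L = 4804.35 / 3848.83 × 100 = 124.8262
Paasche component (current-period weights):
ΣP(t=1)Q(t=1) = 2.43×385 + 3.32×58 + 1265.81×3 = 935.55 + 192.56 + 3797.43 = 4925.54
ΣP(t=0)Q(t=1) = 2.38×385 + 2.38×58 + 975.13×3 = 916.3 + 138.04 + 2925.39 = 3979.73
P = 4925.54 / 3979.73 × 100 = 123.7657
Fisher = √(L × P) = √(124.8262 × 123.7657) = 124.2948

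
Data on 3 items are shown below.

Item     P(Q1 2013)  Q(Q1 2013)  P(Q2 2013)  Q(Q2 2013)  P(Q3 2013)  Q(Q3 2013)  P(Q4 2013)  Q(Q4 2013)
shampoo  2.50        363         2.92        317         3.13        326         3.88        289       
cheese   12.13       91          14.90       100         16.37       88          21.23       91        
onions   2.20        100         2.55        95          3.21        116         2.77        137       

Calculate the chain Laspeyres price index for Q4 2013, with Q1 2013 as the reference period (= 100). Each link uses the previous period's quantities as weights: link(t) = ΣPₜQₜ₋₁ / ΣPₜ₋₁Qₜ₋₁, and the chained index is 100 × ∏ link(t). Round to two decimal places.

Link Q1 2013→Q2 2013:
ΣP(Q2 2013)Q(Q1 2013) = 2.92×363 + 14.90×91 + 2.55×100 = 1059.96 + 1355.9 + 255 = 2670.86
ΣP(Q1 2013)Q(Q1 2013) = 2.50×363 + 12.13×91 + 2.20×100 = 907.5 + 1103.83 + 220 = 2231.33
link = 2670.86/2231.33 = 1.196981
Link Q2 2013→Q3 2013:
ΣP(Q3 2013)Q(Q2 2013) = 3.13×317 + 16.37×100 + 3.21×95 = 992.21 + 1637 + 304.95 = 2934.16
ΣP(Q2 2013)Q(Q2 2013) = 2.92×317 + 14.90×100 + 2.55×95 = 925.64 + 1490 + 242.25 = 2657.89
link = 2934.16/2657.89 = 1.103943
Link Q3 2013→Q4 2013:
ΣP(Q4 2013)Q(Q3 2013) = 3.88×326 + 21.23×88 + 2.77×116 = 1264.88 + 1868.24 + 321.32 = 3454.44
ΣP(Q3 2013)Q(Q3 2013) = 3.13×326 + 16.37×88 + 3.21×116 = 1020.38 + 1440.56 + 372.36 = 2833.3
link = 3454.44/2833.3 = 1.219228
Chained index = 100 × 1.196981 × 1.103943 × 1.219228 = 161.1088

161.11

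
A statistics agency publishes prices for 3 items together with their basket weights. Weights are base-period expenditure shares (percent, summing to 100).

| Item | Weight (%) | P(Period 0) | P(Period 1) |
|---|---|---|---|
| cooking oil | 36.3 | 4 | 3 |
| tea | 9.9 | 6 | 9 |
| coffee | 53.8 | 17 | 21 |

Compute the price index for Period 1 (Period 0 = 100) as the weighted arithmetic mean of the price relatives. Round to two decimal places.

cooking oil: 36.3 × (3/4) = 36.3 × 0.750000 = 27.2250
tea: 9.9 × (9/6) = 9.9 × 1.500000 = 14.8500
coffee: 53.8 × (21/17) = 53.8 × 1.235294 = 66.4588
Index = Σ wᵢ·(p₁ᵢ/p₀ᵢ) = 27.2250 + 14.8500 + 66.4588 = 108.5338

108.53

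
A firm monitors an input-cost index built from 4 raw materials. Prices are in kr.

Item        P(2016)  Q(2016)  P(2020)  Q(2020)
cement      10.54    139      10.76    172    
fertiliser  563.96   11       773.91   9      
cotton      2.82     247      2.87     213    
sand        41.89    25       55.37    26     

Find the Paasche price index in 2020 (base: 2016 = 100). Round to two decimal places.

Paasche price index uses current-period quantities as weights.
ΣP(2020)·Q(2020) = 10.76×172 + 773.91×9 + 2.87×213 + 55.37×26 = 1850.72 + 6965.19 + 611.31 + 1439.62 = 10866.84
ΣP(2016)·Q(2020) = 10.54×172 + 563.96×9 + 2.82×213 + 41.89×26 = 1812.88 + 5075.64 + 600.66 + 1089.14 = 8578.32
Index = 10866.84 / 8578.32 × 100 = 126.6780

126.68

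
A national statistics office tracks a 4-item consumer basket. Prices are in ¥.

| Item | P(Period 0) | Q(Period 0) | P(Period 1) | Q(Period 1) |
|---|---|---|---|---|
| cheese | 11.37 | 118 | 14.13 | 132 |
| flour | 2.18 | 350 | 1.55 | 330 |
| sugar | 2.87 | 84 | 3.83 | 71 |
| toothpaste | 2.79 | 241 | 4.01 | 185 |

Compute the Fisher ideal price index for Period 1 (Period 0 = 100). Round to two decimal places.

Laspeyres component (base-period weights):
ΣP(Period 1)Q(Period 0) = 14.13×118 + 1.55×350 + 3.83×84 + 4.01×241 = 1667.34 + 542.5 + 321.72 + 966.41 = 3497.97
ΣP(Period 0)Q(Period 0) = 11.37×118 + 2.18×350 + 2.87×84 + 2.79×241 = 1341.66 + 763 + 241.08 + 672.39 = 3018.13
L = 3497.97 / 3018.13 × 100 = 115.8986
Paasche component (current-period weights):
ΣP(Period 1)Q(Period 1) = 14.13×132 + 1.55×330 + 3.83×71 + 4.01×185 = 1865.16 + 511.5 + 271.93 + 741.85 = 3390.44
ΣP(Period 0)Q(Period 1) = 11.37×132 + 2.18×330 + 2.87×71 + 2.79×185 = 1500.84 + 719.4 + 203.77 + 516.15 = 2940.16
P = 3390.44 / 2940.16 × 100 = 115.3148
Fisher = √(L × P) = √(115.8986 × 115.3148) = 115.6063

115.61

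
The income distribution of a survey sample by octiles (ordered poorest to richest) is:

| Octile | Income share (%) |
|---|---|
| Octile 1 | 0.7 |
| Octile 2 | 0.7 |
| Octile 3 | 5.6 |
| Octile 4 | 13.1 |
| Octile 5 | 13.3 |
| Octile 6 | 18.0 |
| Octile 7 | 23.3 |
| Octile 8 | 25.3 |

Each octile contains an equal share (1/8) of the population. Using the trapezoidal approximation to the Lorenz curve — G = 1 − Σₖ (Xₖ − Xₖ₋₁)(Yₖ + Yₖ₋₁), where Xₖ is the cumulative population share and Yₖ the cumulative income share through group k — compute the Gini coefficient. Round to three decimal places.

Cumulative income shares Yₖ: 0.0070, 0.0140, 0.0700, 0.2010, 0.3340, 0.5140, 0.7470, 1.0000
Σ (Xₖ−Xₖ₋₁)(Yₖ+Yₖ₋₁) = (1/8)(0.0070+0.0000) + (1/8)(0.0140+0.0070) + (1/8)(0.0700+0.0140) + (1/8)(0.2010+0.0700) + (1/8)(0.3340+0.2010) + (1/8)(0.5140+0.3340) + (1/8)(0.7470+0.5140) + (1/8)(1.0000+0.7470)
  = 0.0009 + 0.0026 + 0.0105 + 0.0339 + 0.0669 + 0.1060 + 0.1576 + 0.2184 = 0.5968
G = 1 − 0.5968 = 0.4032

0.403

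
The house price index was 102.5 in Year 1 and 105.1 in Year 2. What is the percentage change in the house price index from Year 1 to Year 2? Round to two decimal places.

Change = (105.1 − 102.5) / 102.5 × 100
       = 2.6 / 102.5 × 100 = 2.5366%

2.54%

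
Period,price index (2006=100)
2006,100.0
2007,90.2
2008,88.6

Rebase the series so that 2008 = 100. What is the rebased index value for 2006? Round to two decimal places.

112.87

Rebased(2006) = 100.0 / 88.6 × 100 = 112.8668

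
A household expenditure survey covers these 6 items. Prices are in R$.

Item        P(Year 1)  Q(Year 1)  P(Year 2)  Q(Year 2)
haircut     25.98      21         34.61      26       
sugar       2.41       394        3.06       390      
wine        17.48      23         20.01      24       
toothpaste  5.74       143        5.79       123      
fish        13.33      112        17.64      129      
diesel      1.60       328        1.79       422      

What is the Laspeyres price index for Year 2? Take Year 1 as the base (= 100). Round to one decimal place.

Laspeyres price index uses base-period quantities as weights.
ΣP(Year 2)·Q(Year 1) = 34.61×21 + 3.06×394 + 20.01×23 + 5.79×143 + 17.64×112 + 1.79×328 = 726.81 + 1205.64 + 460.23 + 827.97 + 1975.68 + 587.12 = 5783.45
ΣP(Year 1)·Q(Year 1) = 25.98×21 + 2.41×394 + 17.48×23 + 5.74×143 + 13.33×112 + 1.60×328 = 545.58 + 949.54 + 402.04 + 820.82 + 1492.96 + 524.8 = 4735.74
Index = 5783.45 / 4735.74 × 100 = 122.1235

122.1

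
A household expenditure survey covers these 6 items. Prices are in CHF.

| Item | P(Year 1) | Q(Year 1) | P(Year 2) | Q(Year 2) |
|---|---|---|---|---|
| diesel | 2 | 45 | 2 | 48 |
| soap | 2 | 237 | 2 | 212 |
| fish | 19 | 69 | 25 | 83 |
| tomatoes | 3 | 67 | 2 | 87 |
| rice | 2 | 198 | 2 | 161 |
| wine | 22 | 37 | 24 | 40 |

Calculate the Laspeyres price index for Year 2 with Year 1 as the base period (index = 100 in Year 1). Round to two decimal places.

Laspeyres price index uses base-period quantities as weights.
ΣP(Year 2)·Q(Year 1) = 2×45 + 2×237 + 25×69 + 2×67 + 2×198 + 24×37 = 90 + 474 + 1725 + 134 + 396 + 888 = 3707
ΣP(Year 1)·Q(Year 1) = 2×45 + 2×237 + 19×69 + 3×67 + 2×198 + 22×37 = 90 + 474 + 1311 + 201 + 396 + 814 = 3286
Index = 3707 / 3286 × 100 = 112.8119

112.81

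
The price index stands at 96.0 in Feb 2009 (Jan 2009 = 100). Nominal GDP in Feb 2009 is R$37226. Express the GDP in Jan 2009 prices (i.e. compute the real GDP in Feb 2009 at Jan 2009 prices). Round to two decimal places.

Real = Nominal ÷ (Index/100) = 37226 ÷ (96.0/100)
     = 37226 ÷ 0.960 = 38777.0833

38777.08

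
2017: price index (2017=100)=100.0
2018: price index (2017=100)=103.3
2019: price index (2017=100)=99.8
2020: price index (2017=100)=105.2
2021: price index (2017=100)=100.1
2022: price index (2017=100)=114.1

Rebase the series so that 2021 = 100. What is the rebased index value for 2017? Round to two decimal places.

Rebased(2017) = 100.0 / 100.1 × 100 = 99.9001

99.90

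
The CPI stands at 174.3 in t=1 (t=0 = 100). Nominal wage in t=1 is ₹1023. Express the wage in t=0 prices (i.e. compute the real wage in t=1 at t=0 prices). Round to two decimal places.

586.92

Real = Nominal ÷ (Index/100) = 1023 ÷ (174.3/100)
     = 1023 ÷ 1.743 = 586.9191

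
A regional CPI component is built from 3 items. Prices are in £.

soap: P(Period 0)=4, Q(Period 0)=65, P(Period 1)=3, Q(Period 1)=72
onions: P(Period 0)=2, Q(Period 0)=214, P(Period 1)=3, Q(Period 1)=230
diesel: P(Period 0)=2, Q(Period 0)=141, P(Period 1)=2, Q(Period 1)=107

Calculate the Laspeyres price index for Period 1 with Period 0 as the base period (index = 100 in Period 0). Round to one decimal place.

Laspeyres price index uses base-period quantities as weights.
ΣP(Period 1)·Q(Period 0) = 3×65 + 3×214 + 2×141 = 195 + 642 + 282 = 1119
ΣP(Period 0)·Q(Period 0) = 4×65 + 2×214 + 2×141 = 260 + 428 + 282 = 970
Index = 1119 / 970 × 100 = 115.3608

115.4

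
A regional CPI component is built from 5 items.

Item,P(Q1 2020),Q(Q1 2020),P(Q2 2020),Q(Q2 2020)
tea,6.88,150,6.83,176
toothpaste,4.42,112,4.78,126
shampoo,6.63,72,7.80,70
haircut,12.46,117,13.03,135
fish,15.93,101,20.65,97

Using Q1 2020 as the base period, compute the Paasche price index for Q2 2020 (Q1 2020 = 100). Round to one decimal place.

Paasche price index uses current-period quantities as weights.
ΣP(Q2 2020)·Q(Q2 2020) = 6.83×176 + 4.78×126 + 7.80×70 + 13.03×135 + 20.65×97 = 1202.08 + 602.28 + 546 + 1759.05 + 2003.05 = 6112.46
ΣP(Q1 2020)·Q(Q2 2020) = 6.88×176 + 4.42×126 + 6.63×70 + 12.46×135 + 15.93×97 = 1210.88 + 556.92 + 464.1 + 1682.1 + 1545.21 = 5459.21
Index = 6112.46 / 5459.21 × 100 = 111.9660

112.0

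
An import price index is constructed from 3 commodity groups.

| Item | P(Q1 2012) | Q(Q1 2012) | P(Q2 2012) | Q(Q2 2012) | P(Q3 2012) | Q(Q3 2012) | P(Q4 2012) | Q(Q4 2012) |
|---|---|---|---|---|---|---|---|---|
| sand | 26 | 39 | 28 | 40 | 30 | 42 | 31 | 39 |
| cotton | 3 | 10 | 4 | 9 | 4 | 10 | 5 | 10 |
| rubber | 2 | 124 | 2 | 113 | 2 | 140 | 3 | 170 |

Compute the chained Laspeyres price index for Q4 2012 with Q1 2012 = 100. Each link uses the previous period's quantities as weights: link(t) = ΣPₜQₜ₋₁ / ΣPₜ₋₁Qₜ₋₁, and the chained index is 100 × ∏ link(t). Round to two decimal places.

Link Q1 2012→Q2 2012:
ΣP(Q2 2012)Q(Q1 2012) = 28×39 + 4×10 + 2×124 = 1092 + 40 + 248 = 1380
ΣP(Q1 2012)Q(Q1 2012) = 26×39 + 3×10 + 2×124 = 1014 + 30 + 248 = 1292
link = 1380/1292 = 1.068111
Link Q2 2012→Q3 2012:
ΣP(Q3 2012)Q(Q2 2012) = 30×40 + 4×9 + 2×113 = 1200 + 36 + 226 = 1462
ΣP(Q2 2012)Q(Q2 2012) = 28×40 + 4×9 + 2×113 = 1120 + 36 + 226 = 1382
link = 1462/1382 = 1.057887
Link Q3 2012→Q4 2012:
ΣP(Q4 2012)Q(Q3 2012) = 31×42 + 5×10 + 3×140 = 1302 + 50 + 420 = 1772
ΣP(Q3 2012)Q(Q3 2012) = 30×42 + 4×10 + 2×140 = 1260 + 40 + 280 = 1580
link = 1772/1580 = 1.121519
Chained index = 100 × 1.068111 × 1.057887 × 1.121519 = 126.7251

126.73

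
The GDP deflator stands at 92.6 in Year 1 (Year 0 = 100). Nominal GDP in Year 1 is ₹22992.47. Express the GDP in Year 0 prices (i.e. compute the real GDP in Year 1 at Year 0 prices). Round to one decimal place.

24829.9

Real = Nominal ÷ (Index/100) = 22992.47 ÷ (92.6/100)
     = 22992.47 ÷ 0.926 = 24829.8812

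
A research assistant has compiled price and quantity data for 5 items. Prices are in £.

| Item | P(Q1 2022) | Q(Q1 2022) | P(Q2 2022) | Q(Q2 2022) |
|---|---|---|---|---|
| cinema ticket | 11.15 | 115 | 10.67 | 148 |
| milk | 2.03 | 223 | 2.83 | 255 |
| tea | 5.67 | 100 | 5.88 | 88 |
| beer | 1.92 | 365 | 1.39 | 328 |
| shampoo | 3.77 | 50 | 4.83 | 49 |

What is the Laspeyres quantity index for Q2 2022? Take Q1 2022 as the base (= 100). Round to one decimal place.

Laspeyres quantity index uses base-period prices as weights.
ΣP(Q1 2022)·Q(Q2 2022) = 11.15×148 + 2.03×255 + 5.67×88 + 1.92×328 + 3.77×49 = 1650.2 + 517.65 + 498.96 + 629.76 + 184.73 = 3481.3
ΣP(Q1 2022)·Q(Q1 2022) = 11.15×115 + 2.03×223 + 5.67×100 + 1.92×365 + 3.77×50 = 1282.25 + 452.69 + 567 + 700.8 + 188.5 = 3191.24
Index = 3481.3 / 3191.24 × 100 = 109.0893

109.1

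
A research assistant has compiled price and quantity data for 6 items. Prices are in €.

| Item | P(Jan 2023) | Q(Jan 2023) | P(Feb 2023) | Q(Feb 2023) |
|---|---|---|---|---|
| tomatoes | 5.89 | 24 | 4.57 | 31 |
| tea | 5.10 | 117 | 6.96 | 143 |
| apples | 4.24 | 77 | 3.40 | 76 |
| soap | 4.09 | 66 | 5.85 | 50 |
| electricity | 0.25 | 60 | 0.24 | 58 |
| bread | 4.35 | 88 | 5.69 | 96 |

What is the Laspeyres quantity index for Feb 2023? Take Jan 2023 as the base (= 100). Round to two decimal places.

Laspeyres quantity index uses base-period prices as weights.
ΣP(Jan 2023)·Q(Feb 2023) = 5.89×31 + 5.10×143 + 4.24×76 + 4.09×50 + 0.25×58 + 4.35×96 = 182.59 + 729.3 + 322.24 + 204.5 + 14.5 + 417.6 = 1870.73
ΣP(Jan 2023)·Q(Jan 2023) = 5.89×24 + 5.10×117 + 4.24×77 + 4.09×66 + 0.25×60 + 4.35×88 = 141.36 + 596.7 + 326.48 + 269.94 + 15 + 382.8 = 1732.28
Index = 1870.73 / 1732.28 × 100 = 107.9924

107.99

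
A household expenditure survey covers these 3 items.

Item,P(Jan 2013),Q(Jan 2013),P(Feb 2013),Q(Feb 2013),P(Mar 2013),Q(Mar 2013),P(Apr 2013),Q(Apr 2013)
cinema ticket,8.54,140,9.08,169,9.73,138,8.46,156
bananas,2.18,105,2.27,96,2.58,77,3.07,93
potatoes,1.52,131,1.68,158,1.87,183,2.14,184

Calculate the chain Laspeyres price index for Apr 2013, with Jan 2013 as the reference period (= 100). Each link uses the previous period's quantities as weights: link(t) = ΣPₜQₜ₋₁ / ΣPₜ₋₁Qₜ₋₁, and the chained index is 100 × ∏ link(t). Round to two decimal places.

110.08

Link Jan 2013→Feb 2013:
ΣP(Feb 2013)Q(Jan 2013) = 9.08×140 + 2.27×105 + 1.68×131 = 1271.2 + 238.35 + 220.08 = 1729.63
ΣP(Jan 2013)Q(Jan 2013) = 8.54×140 + 2.18×105 + 1.52×131 = 1195.6 + 228.9 + 199.12 = 1623.62
link = 1729.63/1623.62 = 1.065292
Link Feb 2013→Mar 2013:
ΣP(Mar 2013)Q(Feb 2013) = 9.73×169 + 2.58×96 + 1.87×158 = 1644.37 + 247.68 + 295.46 = 2187.51
ΣP(Feb 2013)Q(Feb 2013) = 9.08×169 + 2.27×96 + 1.68×158 = 1534.52 + 217.92 + 265.44 = 2017.88
link = 2187.51/2017.88 = 1.084063
Link Mar 2013→Apr 2013:
ΣP(Apr 2013)Q(Mar 2013) = 8.46×138 + 3.07×77 + 2.14×183 = 1167.48 + 236.39 + 391.62 = 1795.49
ΣP(Mar 2013)Q(Mar 2013) = 9.73×138 + 2.58×77 + 1.87×183 = 1342.74 + 198.66 + 342.21 = 1883.61
link = 1795.49/1883.61 = 0.953217
Chained index = 100 × 1.065292 × 1.084063 × 0.953217 = 110.0818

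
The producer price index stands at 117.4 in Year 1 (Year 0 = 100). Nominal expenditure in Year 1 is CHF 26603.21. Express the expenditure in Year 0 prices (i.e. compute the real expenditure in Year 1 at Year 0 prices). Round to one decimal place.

Real = Nominal ÷ (Index/100) = 26603.21 ÷ (117.4/100)
     = 26603.21 ÷ 1.174 = 22660.3152

22660.3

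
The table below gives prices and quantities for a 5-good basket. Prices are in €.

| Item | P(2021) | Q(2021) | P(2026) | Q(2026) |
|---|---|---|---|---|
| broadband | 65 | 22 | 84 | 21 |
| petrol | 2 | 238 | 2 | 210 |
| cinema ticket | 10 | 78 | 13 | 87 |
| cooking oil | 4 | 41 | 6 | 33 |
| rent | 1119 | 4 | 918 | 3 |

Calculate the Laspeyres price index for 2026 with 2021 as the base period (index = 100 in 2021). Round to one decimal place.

99.0

Laspeyres price index uses base-period quantities as weights.
ΣP(2026)·Q(2021) = 84×22 + 2×238 + 13×78 + 6×41 + 918×4 = 1848 + 476 + 1014 + 246 + 3672 = 7256
ΣP(2021)·Q(2021) = 65×22 + 2×238 + 10×78 + 4×41 + 1119×4 = 1430 + 476 + 780 + 164 + 4476 = 7326
Index = 7256 / 7326 × 100 = 99.0445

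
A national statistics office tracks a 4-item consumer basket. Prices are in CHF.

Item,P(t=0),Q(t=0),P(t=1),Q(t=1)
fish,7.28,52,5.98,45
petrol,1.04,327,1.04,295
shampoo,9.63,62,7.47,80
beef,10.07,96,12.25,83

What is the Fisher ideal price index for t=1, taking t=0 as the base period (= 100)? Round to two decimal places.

99.04

Laspeyres component (base-period weights):
ΣP(t=1)Q(t=0) = 5.98×52 + 1.04×327 + 7.47×62 + 12.25×96 = 310.96 + 340.08 + 463.14 + 1176 = 2290.18
ΣP(t=0)Q(t=0) = 7.28×52 + 1.04×327 + 9.63×62 + 10.07×96 = 378.56 + 340.08 + 597.06 + 966.72 = 2282.42
L = 2290.18 / 2282.42 × 100 = 100.3400
Paasche component (current-period weights):
ΣP(t=1)Q(t=1) = 5.98×45 + 1.04×295 + 7.47×80 + 12.25×83 = 269.1 + 306.8 + 597.6 + 1016.75 = 2190.25
ΣP(t=0)Q(t=1) = 7.28×45 + 1.04×295 + 9.63×80 + 10.07×83 = 327.6 + 306.8 + 770.4 + 835.81 = 2240.61
P = 2190.25 / 2240.61 × 100 = 97.7524
Fisher = √(L × P) = √(100.3400 × 97.7524) = 99.0377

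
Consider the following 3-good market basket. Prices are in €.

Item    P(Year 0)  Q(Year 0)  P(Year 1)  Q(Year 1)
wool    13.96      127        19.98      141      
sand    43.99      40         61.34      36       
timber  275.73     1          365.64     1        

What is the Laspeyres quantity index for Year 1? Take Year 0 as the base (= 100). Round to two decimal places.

Laspeyres quantity index uses base-period prices as weights.
ΣP(Year 0)·Q(Year 1) = 13.96×141 + 43.99×36 + 275.73×1 = 1968.36 + 1583.64 + 275.73 = 3827.73
ΣP(Year 0)·Q(Year 0) = 13.96×127 + 43.99×40 + 275.73×1 = 1772.92 + 1759.6 + 275.73 = 3808.25
Index = 3827.73 / 3808.25 × 100 = 100.5115

100.51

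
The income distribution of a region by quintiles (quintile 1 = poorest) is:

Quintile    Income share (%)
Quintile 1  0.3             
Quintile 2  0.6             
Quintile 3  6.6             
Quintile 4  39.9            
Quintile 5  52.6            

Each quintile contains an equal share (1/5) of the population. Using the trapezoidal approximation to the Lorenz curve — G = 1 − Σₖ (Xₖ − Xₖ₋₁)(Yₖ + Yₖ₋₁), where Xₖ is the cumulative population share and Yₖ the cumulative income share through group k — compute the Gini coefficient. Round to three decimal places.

0.576

Cumulative income shares Yₖ: 0.0030, 0.0090, 0.0750, 0.4740, 1.0000
Σ (Xₖ−Xₖ₋₁)(Yₖ+Yₖ₋₁) = (1/5)(0.0030+0.0000) + (1/5)(0.0090+0.0030) + (1/5)(0.0750+0.0090) + (1/5)(0.4740+0.0750) + (1/5)(1.0000+0.4740)
  = 0.0006 + 0.0024 + 0.0168 + 0.1098 + 0.2948 = 0.4244
G = 1 − 0.4244 = 0.5756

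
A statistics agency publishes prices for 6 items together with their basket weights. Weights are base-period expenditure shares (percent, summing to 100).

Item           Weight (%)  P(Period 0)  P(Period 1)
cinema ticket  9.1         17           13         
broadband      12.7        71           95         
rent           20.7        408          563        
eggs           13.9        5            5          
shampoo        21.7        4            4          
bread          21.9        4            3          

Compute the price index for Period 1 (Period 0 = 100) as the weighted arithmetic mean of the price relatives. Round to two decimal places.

cinema ticket: 9.1 × (13/17) = 9.1 × 0.764706 = 6.9588
broadband: 12.7 × (95/71) = 12.7 × 1.338028 = 16.9930
rent: 20.7 × (563/408) = 20.7 × 1.379902 = 28.5640
eggs: 13.9 × (5/5) = 13.9 × 1.000000 = 13.9000
shampoo: 21.7 × (4/4) = 21.7 × 1.000000 = 21.7000
bread: 21.9 × (3/4) = 21.9 × 0.750000 = 16.4250
Index = Σ wᵢ·(p₁ᵢ/p₀ᵢ) = 6.9588 + 16.9930 + 28.5640 + 13.9000 + 21.7000 + 16.4250 = 104.5408

104.54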